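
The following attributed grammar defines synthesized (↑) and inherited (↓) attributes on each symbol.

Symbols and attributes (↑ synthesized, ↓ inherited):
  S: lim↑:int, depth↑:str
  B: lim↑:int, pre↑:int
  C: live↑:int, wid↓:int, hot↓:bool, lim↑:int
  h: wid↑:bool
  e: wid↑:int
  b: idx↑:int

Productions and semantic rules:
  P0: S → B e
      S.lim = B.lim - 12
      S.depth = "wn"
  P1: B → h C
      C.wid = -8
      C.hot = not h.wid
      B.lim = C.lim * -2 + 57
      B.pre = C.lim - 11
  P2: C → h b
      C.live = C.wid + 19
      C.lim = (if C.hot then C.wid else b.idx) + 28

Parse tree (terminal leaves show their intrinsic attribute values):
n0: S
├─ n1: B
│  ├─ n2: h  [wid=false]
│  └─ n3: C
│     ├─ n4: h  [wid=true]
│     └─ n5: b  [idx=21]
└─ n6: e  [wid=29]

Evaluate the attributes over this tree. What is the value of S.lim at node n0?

1. n2.wid = false  [terminal]
2. n3.wid = -8  [-8]
3. n3.hot = true  [not h.wid]
4. n4.wid = true  [terminal]
5. n5.idx = 21  [terminal]
6. n3.live = 11  [C.wid + 19]
7. n3.lim = 20  [(if C.hot then C.wid else b.idx) + 28]
8. n1.lim = 17  [C.lim * -2 + 57]
9. n1.pre = 9  [C.lim - 11]
10. n6.wid = 29  [terminal]
11. n0.lim = 5  [B.lim - 12]
12. n0.depth = "wn"  ["wn"]

5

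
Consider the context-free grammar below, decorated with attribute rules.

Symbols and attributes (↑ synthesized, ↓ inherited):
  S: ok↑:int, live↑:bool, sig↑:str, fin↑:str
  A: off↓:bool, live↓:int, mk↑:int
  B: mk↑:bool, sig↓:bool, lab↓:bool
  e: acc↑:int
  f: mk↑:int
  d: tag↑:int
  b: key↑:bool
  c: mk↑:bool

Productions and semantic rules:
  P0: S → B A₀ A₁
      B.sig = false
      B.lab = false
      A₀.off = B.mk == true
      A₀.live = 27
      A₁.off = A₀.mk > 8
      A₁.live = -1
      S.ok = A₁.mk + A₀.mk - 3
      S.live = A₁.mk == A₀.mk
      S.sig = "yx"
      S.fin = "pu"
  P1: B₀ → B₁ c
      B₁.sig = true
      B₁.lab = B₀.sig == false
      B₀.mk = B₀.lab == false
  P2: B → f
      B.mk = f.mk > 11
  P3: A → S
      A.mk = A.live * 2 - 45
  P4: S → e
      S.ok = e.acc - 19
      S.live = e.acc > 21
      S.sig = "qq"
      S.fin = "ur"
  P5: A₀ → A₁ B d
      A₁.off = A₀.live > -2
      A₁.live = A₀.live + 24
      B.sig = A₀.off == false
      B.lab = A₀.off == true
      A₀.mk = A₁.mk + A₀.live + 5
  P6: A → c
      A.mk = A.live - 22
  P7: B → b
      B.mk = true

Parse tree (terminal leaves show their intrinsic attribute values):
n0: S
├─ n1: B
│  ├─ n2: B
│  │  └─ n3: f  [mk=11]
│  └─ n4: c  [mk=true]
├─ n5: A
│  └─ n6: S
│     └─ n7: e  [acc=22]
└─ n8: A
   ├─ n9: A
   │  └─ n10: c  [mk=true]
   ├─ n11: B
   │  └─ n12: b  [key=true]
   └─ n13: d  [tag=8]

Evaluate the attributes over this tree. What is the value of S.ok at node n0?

11

1. n1.sig = false  [false]
2. n1.lab = false  [false]
3. n2.sig = true  [true]
4. n2.lab = true  [B₀.sig == false]
5. n3.mk = 11  [terminal]
6. n2.mk = false  [f.mk > 11]
7. n4.mk = true  [terminal]
8. n1.mk = true  [B₀.lab == false]
9. n5.off = true  [B.mk == true]
10. n5.live = 27  [27]
11. n7.acc = 22  [terminal]
12. n6.ok = 3  [e.acc - 19]
13. n6.live = true  [e.acc > 21]
14. n6.sig = "qq"  ["qq"]
15. n6.fin = "ur"  ["ur"]
16. n5.mk = 9  [A.live * 2 - 45]
17. n8.off = true  [A₀.mk > 8]
18. n8.live = -1  [-1]
19. n9.off = true  [A₀.live > -2]
20. n9.live = 23  [A₀.live + 24]
21. n10.mk = true  [terminal]
22. n9.mk = 1  [A.live - 22]
23. n11.sig = false  [A₀.off == false]
24. n11.lab = true  [A₀.off == true]
25. n12.key = true  [terminal]
26. n11.mk = true  [true]
27. n13.tag = 8  [terminal]
28. n8.mk = 5  [A₁.mk + A₀.live + 5]
29. n0.ok = 11  [A₁.mk + A₀.mk - 3]
30. n0.live = false  [A₁.mk == A₀.mk]
31. n0.sig = "yx"  ["yx"]
32. n0.fin = "pu"  ["pu"]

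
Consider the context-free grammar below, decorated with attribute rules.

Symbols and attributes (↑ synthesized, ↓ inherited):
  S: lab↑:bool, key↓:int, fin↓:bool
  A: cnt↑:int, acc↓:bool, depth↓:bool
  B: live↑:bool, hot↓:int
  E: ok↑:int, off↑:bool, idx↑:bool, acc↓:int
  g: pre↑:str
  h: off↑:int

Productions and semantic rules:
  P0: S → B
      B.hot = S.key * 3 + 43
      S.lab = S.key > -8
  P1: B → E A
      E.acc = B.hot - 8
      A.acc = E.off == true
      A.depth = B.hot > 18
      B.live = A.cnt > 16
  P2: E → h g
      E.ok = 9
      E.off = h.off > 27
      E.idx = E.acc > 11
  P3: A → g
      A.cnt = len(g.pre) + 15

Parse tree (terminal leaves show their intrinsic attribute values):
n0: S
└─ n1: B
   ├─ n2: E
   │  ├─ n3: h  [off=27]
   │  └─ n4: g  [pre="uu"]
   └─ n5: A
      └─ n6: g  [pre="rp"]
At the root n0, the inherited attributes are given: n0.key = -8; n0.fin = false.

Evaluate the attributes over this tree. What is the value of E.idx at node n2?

false

1. n0.key = -8  [given at root]
2. n0.fin = false  [given at root]
3. n1.hot = 19  [S.key * 3 + 43]
4. n2.acc = 11  [B.hot - 8]
5. n3.off = 27  [terminal]
6. n4.pre = "uu"  [terminal]
7. n2.ok = 9  [9]
8. n2.off = false  [h.off > 27]
9. n2.idx = false  [E.acc > 11]
10. n5.acc = false  [E.off == true]
11. n5.depth = true  [B.hot > 18]
12. n6.pre = "rp"  [terminal]
13. n5.cnt = 17  [len(g.pre) + 15]
14. n1.live = true  [A.cnt > 16]
15. n0.lab = false  [S.key > -8]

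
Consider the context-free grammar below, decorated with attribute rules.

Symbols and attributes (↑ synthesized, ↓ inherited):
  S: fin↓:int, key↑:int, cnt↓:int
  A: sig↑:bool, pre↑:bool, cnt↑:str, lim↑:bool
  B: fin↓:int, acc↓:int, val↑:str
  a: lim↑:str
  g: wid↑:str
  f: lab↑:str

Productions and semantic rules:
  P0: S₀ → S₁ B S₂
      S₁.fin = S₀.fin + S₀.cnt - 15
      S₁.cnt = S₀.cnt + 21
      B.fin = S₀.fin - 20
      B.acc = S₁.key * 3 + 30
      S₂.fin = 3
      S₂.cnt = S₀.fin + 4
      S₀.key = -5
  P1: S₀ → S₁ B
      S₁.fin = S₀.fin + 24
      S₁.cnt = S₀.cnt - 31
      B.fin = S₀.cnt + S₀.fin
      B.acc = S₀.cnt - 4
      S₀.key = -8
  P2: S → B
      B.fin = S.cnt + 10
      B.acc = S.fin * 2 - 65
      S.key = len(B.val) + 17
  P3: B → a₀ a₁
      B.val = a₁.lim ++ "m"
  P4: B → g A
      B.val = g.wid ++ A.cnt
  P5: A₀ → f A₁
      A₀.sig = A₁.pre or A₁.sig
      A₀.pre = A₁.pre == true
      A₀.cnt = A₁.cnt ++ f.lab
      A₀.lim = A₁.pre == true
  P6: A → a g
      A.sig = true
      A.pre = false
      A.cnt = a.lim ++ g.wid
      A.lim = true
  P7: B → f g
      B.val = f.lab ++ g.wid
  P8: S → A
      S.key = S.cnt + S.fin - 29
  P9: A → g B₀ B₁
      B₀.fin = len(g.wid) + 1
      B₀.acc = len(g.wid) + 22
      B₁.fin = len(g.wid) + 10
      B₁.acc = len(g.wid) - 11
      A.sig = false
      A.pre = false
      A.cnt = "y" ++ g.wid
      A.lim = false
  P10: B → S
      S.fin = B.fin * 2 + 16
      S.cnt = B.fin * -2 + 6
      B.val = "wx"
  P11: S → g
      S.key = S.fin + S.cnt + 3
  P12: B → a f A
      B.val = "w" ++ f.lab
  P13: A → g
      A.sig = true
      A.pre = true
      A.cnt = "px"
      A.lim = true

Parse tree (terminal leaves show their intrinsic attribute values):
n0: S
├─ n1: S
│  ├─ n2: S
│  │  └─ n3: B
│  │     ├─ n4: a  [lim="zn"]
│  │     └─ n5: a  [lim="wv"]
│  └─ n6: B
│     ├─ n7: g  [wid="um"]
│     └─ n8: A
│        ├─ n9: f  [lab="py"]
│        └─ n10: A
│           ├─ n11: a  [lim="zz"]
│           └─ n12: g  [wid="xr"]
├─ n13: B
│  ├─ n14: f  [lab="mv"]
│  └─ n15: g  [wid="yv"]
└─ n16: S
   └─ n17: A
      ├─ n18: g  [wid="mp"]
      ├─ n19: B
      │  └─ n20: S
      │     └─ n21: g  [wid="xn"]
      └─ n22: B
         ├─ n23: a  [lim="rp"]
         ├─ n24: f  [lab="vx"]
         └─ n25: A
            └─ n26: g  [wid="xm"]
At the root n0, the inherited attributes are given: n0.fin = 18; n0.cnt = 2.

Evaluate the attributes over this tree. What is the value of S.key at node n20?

1. n0.fin = 18  [given at root]
2. n0.cnt = 2  [given at root]
3. n1.fin = 5  [S₀.fin + S₀.cnt - 15]
4. n1.cnt = 23  [S₀.cnt + 21]
5. n2.fin = 29  [S₀.fin + 24]
6. n2.cnt = -8  [S₀.cnt - 31]
7. n3.fin = 2  [S.cnt + 10]
8. n3.acc = -7  [S.fin * 2 - 65]
9. n4.lim = "zn"  [terminal]
10. n5.lim = "wv"  [terminal]
11. n3.val = "wvm"  [a₁.lim ++ "m"]
12. n2.key = 20  [len(B.val) + 17]
13. n6.fin = 28  [S₀.cnt + S₀.fin]
14. n6.acc = 19  [S₀.cnt - 4]
15. n7.wid = "um"  [terminal]
16. n9.lab = "py"  [terminal]
17. n11.lim = "zz"  [terminal]
18. n12.wid = "xr"  [terminal]
19. n10.sig = true  [true]
20. n10.pre = false  [false]
21. n10.cnt = "zzxr"  [a.lim ++ g.wid]
22. n10.lim = true  [true]
23. n8.sig = true  [A₁.pre or A₁.sig]
24. n8.pre = false  [A₁.pre == true]
25. n8.cnt = "zzxrpy"  [A₁.cnt ++ f.lab]
26. n8.lim = false  [A₁.pre == true]
27. n6.val = "umzzxrpy"  [g.wid ++ A.cnt]
28. n1.key = -8  [-8]
29. n13.fin = -2  [S₀.fin - 20]
30. n13.acc = 6  [S₁.key * 3 + 30]
31. n14.lab = "mv"  [terminal]
32. n15.wid = "yv"  [terminal]
33. n13.val = "mvyv"  [f.lab ++ g.wid]
34. n16.fin = 3  [3]
35. n16.cnt = 22  [S₀.fin + 4]
36. n18.wid = "mp"  [terminal]
37. n19.fin = 3  [len(g.wid) + 1]
38. n19.acc = 24  [len(g.wid) + 22]
39. n20.fin = 22  [B.fin * 2 + 16]
40. n20.cnt = 0  [B.fin * -2 + 6]
41. n21.wid = "xn"  [terminal]
42. n20.key = 25  [S.fin + S.cnt + 3]
43. n19.val = "wx"  ["wx"]
44. n22.fin = 12  [len(g.wid) + 10]
45. n22.acc = -9  [len(g.wid) - 11]
46. n23.lim = "rp"  [terminal]
47. n24.lab = "vx"  [terminal]
48. n26.wid = "xm"  [terminal]
49. n25.sig = true  [true]
50. n25.pre = true  [true]
51. n25.cnt = "px"  ["px"]
52. n25.lim = true  [true]
53. n22.val = "wvx"  ["w" ++ f.lab]
54. n17.sig = false  [false]
55. n17.pre = false  [false]
56. n17.cnt = "ymp"  ["y" ++ g.wid]
57. n17.lim = false  [false]
58. n16.key = -4  [S.cnt + S.fin - 29]
59. n0.key = -5  [-5]

25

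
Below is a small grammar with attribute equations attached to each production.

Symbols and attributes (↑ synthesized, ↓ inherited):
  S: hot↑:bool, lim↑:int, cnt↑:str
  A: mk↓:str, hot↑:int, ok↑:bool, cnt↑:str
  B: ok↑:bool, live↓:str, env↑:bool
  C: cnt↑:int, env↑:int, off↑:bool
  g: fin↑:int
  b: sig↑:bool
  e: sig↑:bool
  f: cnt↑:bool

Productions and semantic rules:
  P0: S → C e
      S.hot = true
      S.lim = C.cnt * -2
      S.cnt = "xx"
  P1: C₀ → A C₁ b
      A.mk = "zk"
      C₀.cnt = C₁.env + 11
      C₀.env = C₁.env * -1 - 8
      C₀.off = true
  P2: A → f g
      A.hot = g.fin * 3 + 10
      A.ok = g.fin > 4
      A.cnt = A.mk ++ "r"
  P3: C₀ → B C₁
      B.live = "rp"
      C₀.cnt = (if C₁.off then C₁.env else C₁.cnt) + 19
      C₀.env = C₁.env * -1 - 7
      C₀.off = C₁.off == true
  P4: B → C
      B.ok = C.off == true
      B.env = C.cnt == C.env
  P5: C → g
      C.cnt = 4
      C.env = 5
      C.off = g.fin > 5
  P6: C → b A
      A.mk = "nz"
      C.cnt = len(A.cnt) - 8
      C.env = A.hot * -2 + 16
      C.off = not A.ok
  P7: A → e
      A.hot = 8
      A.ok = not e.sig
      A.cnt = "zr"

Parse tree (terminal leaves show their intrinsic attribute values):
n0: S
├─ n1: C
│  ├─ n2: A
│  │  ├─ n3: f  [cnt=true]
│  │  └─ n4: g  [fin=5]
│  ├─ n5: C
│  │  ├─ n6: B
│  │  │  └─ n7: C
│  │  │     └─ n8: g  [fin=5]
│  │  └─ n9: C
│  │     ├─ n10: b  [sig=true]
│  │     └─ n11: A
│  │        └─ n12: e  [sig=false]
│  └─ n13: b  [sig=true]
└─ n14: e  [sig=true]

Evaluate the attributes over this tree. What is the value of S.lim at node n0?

-8

1. n2.mk = "zk"  ["zk"]
2. n3.cnt = true  [terminal]
3. n4.fin = 5  [terminal]
4. n2.hot = 25  [g.fin * 3 + 10]
5. n2.ok = true  [g.fin > 4]
6. n2.cnt = "zkr"  [A.mk ++ "r"]
7. n6.live = "rp"  ["rp"]
8. n8.fin = 5  [terminal]
9. n7.cnt = 4  [4]
10. n7.env = 5  [5]
11. n7.off = false  [g.fin > 5]
12. n6.ok = false  [C.off == true]
13. n6.env = false  [C.cnt == C.env]
14. n10.sig = true  [terminal]
15. n11.mk = "nz"  ["nz"]
16. n12.sig = false  [terminal]
17. n11.hot = 8  [8]
18. n11.ok = true  [not e.sig]
19. n11.cnt = "zr"  ["zr"]
20. n9.cnt = -6  [len(A.cnt) - 8]
21. n9.env = 0  [A.hot * -2 + 16]
22. n9.off = false  [not A.ok]
23. n5.cnt = 13  [(if C₁.off then C₁.env else C₁.cnt) + 19]
24. n5.env = -7  [C₁.env * -1 - 7]
25. n5.off = false  [C₁.off == true]
26. n13.sig = true  [terminal]
27. n1.cnt = 4  [C₁.env + 11]
28. n1.env = -1  [C₁.env * -1 - 8]
29. n1.off = true  [true]
30. n14.sig = true  [terminal]
31. n0.hot = true  [true]
32. n0.lim = -8  [C.cnt * -2]
33. n0.cnt = "xx"  ["xx"]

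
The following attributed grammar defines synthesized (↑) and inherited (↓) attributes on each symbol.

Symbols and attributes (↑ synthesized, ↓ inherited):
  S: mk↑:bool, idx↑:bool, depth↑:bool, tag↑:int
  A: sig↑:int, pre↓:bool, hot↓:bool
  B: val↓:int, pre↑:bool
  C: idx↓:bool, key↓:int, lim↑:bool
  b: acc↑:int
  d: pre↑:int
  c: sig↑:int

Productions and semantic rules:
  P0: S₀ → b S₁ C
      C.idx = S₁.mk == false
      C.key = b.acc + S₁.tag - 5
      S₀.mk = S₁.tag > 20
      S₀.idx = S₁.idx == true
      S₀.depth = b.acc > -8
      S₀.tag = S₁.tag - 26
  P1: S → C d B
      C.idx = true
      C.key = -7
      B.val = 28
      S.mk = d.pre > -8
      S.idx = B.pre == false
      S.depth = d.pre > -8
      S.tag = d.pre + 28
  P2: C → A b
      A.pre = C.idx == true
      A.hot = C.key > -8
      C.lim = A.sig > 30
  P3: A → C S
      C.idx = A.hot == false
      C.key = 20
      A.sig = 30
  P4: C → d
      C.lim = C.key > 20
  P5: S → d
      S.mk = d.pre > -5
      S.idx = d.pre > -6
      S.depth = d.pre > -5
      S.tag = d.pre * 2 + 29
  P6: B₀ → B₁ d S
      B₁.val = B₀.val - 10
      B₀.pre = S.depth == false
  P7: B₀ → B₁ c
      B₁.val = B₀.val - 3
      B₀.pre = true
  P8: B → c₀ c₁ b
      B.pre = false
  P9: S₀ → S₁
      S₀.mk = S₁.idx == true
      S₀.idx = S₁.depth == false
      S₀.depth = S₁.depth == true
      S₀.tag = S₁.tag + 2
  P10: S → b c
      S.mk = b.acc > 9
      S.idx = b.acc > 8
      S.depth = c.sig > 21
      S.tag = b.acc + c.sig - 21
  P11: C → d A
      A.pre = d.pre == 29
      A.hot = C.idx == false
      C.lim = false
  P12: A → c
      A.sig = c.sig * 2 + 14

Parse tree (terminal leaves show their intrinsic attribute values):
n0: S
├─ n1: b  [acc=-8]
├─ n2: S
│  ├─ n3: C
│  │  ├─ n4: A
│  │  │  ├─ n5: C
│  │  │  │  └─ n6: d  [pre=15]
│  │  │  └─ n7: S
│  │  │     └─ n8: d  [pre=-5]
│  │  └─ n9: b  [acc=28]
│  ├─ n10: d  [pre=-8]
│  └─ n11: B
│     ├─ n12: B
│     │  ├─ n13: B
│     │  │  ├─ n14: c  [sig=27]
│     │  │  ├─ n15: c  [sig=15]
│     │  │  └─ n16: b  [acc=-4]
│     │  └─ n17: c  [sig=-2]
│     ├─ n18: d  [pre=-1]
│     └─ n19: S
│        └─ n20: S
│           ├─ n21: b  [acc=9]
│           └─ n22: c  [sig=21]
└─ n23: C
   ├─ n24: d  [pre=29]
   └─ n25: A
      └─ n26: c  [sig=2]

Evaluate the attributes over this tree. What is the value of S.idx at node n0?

false

1. n1.acc = -8  [terminal]
2. n3.idx = true  [true]
3. n3.key = -7  [-7]
4. n4.pre = true  [C.idx == true]
5. n4.hot = true  [C.key > -8]
6. n5.idx = false  [A.hot == false]
7. n5.key = 20  [20]
8. n6.pre = 15  [terminal]
9. n5.lim = false  [C.key > 20]
10. n8.pre = -5  [terminal]
11. n7.mk = false  [d.pre > -5]
12. n7.idx = true  [d.pre > -6]
13. n7.depth = false  [d.pre > -5]
14. n7.tag = 19  [d.pre * 2 + 29]
15. n4.sig = 30  [30]
16. n9.acc = 28  [terminal]
17. n3.lim = false  [A.sig > 30]
18. n10.pre = -8  [terminal]
19. n11.val = 28  [28]
20. n12.val = 18  [B₀.val - 10]
21. n13.val = 15  [B₀.val - 3]
22. n14.sig = 27  [terminal]
23. n15.sig = 15  [terminal]
24. n16.acc = -4  [terminal]
25. n13.pre = false  [false]
26. n17.sig = -2  [terminal]
27. n12.pre = true  [true]
28. n18.pre = -1  [terminal]
29. n21.acc = 9  [terminal]
30. n22.sig = 21  [terminal]
31. n20.mk = false  [b.acc > 9]
32. n20.idx = true  [b.acc > 8]
33. n20.depth = false  [c.sig > 21]
34. n20.tag = 9  [b.acc + c.sig - 21]
35. n19.mk = true  [S₁.idx == true]
36. n19.idx = true  [S₁.depth == false]
37. n19.depth = false  [S₁.depth == true]
38. n19.tag = 11  [S₁.tag + 2]
39. n11.pre = true  [S.depth == false]
40. n2.mk = false  [d.pre > -8]
41. n2.idx = false  [B.pre == false]
42. n2.depth = false  [d.pre > -8]
43. n2.tag = 20  [d.pre + 28]
44. n23.idx = true  [S₁.mk == false]
45. n23.key = 7  [b.acc + S₁.tag - 5]
46. n24.pre = 29  [terminal]
47. n25.pre = true  [d.pre == 29]
48. n25.hot = false  [C.idx == false]
49. n26.sig = 2  [terminal]
50. n25.sig = 18  [c.sig * 2 + 14]
51. n23.lim = false  [false]
52. n0.mk = false  [S₁.tag > 20]
53. n0.idx = false  [S₁.idx == true]
54. n0.depth = false  [b.acc > -8]
55. n0.tag = -6  [S₁.tag - 26]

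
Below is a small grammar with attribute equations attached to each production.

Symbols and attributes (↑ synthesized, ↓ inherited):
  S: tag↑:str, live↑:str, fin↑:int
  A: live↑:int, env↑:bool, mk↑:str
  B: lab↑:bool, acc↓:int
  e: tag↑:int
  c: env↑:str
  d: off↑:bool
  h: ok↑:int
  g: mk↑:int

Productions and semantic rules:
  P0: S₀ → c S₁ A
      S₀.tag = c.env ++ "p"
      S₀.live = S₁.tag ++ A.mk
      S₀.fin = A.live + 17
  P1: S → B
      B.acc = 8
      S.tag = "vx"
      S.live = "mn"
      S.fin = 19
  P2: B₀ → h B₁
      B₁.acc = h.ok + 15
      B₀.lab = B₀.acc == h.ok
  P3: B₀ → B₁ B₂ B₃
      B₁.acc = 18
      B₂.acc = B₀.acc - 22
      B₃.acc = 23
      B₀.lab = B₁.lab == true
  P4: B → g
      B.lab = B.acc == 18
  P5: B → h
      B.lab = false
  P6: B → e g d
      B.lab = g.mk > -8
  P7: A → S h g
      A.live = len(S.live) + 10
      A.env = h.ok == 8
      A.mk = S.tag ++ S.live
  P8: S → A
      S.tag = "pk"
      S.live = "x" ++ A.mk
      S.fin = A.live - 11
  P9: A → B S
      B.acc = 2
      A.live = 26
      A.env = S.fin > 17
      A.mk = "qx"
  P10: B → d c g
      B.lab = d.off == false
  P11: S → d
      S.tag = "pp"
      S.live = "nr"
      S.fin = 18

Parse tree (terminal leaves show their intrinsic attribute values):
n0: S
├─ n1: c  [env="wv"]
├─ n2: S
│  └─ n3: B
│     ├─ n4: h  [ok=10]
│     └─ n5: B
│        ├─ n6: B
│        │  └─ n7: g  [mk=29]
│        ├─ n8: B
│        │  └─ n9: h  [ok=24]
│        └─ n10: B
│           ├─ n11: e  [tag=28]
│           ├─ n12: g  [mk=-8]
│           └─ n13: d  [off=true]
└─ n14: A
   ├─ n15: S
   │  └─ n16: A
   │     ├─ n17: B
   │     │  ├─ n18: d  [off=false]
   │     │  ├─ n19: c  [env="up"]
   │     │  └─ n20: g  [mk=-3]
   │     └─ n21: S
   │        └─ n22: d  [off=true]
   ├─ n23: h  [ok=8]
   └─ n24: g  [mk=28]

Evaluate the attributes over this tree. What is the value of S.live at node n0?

"vxpkxqx"

1. n1.env = "wv"  [terminal]
2. n3.acc = 8  [8]
3. n4.ok = 10  [terminal]
4. n5.acc = 25  [h.ok + 15]
5. n6.acc = 18  [18]
6. n7.mk = 29  [terminal]
7. n6.lab = true  [B.acc == 18]
8. n8.acc = 3  [B₀.acc - 22]
9. n9.ok = 24  [terminal]
10. n8.lab = false  [false]
11. n10.acc = 23  [23]
12. n11.tag = 28  [terminal]
13. n12.mk = -8  [terminal]
14. n13.off = true  [terminal]
15. n10.lab = false  [g.mk > -8]
16. n5.lab = true  [B₁.lab == true]
17. n3.lab = false  [B₀.acc == h.ok]
18. n2.tag = "vx"  ["vx"]
19. n2.live = "mn"  ["mn"]
20. n2.fin = 19  [19]
21. n17.acc = 2  [2]
22. n18.off = false  [terminal]
23. n19.env = "up"  [terminal]
24. n20.mk = -3  [terminal]
25. n17.lab = true  [d.off == false]
26. n22.off = true  [terminal]
27. n21.tag = "pp"  ["pp"]
28. n21.live = "nr"  ["nr"]
29. n21.fin = 18  [18]
30. n16.live = 26  [26]
31. n16.env = true  [S.fin > 17]
32. n16.mk = "qx"  ["qx"]
33. n15.tag = "pk"  ["pk"]
34. n15.live = "xqx"  ["x" ++ A.mk]
35. n15.fin = 15  [A.live - 11]
36. n23.ok = 8  [terminal]
37. n24.mk = 28  [terminal]
38. n14.live = 13  [len(S.live) + 10]
39. n14.env = true  [h.ok == 8]
40. n14.mk = "pkxqx"  [S.tag ++ S.live]
41. n0.tag = "wvp"  [c.env ++ "p"]
42. n0.live = "vxpkxqx"  [S₁.tag ++ A.mk]
43. n0.fin = 30  [A.live + 17]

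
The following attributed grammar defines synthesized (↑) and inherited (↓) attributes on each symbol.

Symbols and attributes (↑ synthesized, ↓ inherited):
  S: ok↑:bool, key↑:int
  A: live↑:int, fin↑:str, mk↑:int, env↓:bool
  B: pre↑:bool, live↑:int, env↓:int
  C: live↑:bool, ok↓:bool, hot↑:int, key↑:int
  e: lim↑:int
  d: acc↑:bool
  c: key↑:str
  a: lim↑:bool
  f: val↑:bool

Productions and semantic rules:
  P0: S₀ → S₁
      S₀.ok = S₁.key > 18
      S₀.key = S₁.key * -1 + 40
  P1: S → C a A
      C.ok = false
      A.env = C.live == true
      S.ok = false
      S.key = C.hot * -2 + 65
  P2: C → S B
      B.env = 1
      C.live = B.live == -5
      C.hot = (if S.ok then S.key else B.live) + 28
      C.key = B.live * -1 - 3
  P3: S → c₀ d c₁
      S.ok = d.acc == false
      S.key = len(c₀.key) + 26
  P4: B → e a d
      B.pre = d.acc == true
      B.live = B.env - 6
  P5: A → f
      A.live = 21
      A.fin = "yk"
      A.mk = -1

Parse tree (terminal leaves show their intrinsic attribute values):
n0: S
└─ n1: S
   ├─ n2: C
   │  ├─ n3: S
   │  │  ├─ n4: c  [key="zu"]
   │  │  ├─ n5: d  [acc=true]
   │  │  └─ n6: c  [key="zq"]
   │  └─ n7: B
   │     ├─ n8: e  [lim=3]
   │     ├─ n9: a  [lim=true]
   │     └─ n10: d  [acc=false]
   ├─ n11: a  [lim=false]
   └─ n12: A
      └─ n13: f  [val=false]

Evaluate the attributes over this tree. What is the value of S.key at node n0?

21

1. n2.ok = false  [false]
2. n4.key = "zu"  [terminal]
3. n5.acc = true  [terminal]
4. n6.key = "zq"  [terminal]
5. n3.ok = false  [d.acc == false]
6. n3.key = 28  [len(c₀.key) + 26]
7. n7.env = 1  [1]
8. n8.lim = 3  [terminal]
9. n9.lim = true  [terminal]
10. n10.acc = false  [terminal]
11. n7.pre = false  [d.acc == true]
12. n7.live = -5  [B.env - 6]
13. n2.live = true  [B.live == -5]
14. n2.hot = 23  [(if S.ok then S.key else B.live) + 28]
15. n2.key = 2  [B.live * -1 - 3]
16. n11.lim = false  [terminal]
17. n12.env = true  [C.live == true]
18. n13.val = false  [terminal]
19. n12.live = 21  [21]
20. n12.fin = "yk"  ["yk"]
21. n12.mk = -1  [-1]
22. n1.ok = false  [false]
23. n1.key = 19  [C.hot * -2 + 65]
24. n0.ok = true  [S₁.key > 18]
25. n0.key = 21  [S₁.key * -1 + 40]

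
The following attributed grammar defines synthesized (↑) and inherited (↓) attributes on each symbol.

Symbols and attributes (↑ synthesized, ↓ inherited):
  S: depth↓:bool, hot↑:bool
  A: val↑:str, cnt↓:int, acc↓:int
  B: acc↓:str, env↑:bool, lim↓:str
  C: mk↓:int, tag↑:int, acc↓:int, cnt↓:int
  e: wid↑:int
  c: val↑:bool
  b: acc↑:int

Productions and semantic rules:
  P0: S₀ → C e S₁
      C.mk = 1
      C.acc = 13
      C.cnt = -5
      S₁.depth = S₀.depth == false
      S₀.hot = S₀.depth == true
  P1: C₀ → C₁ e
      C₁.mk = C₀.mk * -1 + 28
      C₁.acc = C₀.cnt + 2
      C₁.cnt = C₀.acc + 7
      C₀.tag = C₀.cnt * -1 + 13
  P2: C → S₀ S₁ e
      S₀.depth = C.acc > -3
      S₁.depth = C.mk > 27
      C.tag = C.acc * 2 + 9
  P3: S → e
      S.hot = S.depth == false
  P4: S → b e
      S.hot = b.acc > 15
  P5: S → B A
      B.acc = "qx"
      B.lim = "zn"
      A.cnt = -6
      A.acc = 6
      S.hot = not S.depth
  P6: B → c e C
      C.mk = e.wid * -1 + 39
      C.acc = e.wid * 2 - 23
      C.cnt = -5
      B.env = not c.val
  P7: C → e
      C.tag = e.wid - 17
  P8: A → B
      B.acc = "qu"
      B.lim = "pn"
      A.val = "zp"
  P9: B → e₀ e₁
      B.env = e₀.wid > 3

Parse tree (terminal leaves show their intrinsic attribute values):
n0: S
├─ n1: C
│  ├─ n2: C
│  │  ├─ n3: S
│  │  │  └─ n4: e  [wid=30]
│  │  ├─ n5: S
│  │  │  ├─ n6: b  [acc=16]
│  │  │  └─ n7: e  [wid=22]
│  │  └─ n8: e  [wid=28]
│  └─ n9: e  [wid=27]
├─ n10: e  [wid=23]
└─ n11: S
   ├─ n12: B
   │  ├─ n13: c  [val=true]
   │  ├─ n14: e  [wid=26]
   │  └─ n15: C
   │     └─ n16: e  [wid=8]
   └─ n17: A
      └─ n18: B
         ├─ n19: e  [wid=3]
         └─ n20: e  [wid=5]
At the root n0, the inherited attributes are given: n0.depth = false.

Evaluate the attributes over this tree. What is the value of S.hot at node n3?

1. n0.depth = false  [given at root]
2. n1.mk = 1  [1]
3. n1.acc = 13  [13]
4. n1.cnt = -5  [-5]
5. n2.mk = 27  [C₀.mk * -1 + 28]
6. n2.acc = -3  [C₀.cnt + 2]
7. n2.cnt = 20  [C₀.acc + 7]
8. n3.depth = false  [C.acc > -3]
9. n4.wid = 30  [terminal]
10. n3.hot = true  [S.depth == false]
11. n5.depth = false  [C.mk > 27]
12. n6.acc = 16  [terminal]
13. n7.wid = 22  [terminal]
14. n5.hot = true  [b.acc > 15]
15. n8.wid = 28  [terminal]
16. n2.tag = 3  [C.acc * 2 + 9]
17. n9.wid = 27  [terminal]
18. n1.tag = 18  [C₀.cnt * -1 + 13]
19. n10.wid = 23  [terminal]
20. n11.depth = true  [S₀.depth == false]
21. n12.acc = "qx"  ["qx"]
22. n12.lim = "zn"  ["zn"]
23. n13.val = true  [terminal]
24. n14.wid = 26  [terminal]
25. n15.mk = 13  [e.wid * -1 + 39]
26. n15.acc = 29  [e.wid * 2 - 23]
27. n15.cnt = -5  [-5]
28. n16.wid = 8  [terminal]
29. n15.tag = -9  [e.wid - 17]
30. n12.env = false  [not c.val]
31. n17.cnt = -6  [-6]
32. n17.acc = 6  [6]
33. n18.acc = "qu"  ["qu"]
34. n18.lim = "pn"  ["pn"]
35. n19.wid = 3  [terminal]
36. n20.wid = 5  [terminal]
37. n18.env = false  [e₀.wid > 3]
38. n17.val = "zp"  ["zp"]
39. n11.hot = false  [not S.depth]
40. n0.hot = false  [S₀.depth == true]

true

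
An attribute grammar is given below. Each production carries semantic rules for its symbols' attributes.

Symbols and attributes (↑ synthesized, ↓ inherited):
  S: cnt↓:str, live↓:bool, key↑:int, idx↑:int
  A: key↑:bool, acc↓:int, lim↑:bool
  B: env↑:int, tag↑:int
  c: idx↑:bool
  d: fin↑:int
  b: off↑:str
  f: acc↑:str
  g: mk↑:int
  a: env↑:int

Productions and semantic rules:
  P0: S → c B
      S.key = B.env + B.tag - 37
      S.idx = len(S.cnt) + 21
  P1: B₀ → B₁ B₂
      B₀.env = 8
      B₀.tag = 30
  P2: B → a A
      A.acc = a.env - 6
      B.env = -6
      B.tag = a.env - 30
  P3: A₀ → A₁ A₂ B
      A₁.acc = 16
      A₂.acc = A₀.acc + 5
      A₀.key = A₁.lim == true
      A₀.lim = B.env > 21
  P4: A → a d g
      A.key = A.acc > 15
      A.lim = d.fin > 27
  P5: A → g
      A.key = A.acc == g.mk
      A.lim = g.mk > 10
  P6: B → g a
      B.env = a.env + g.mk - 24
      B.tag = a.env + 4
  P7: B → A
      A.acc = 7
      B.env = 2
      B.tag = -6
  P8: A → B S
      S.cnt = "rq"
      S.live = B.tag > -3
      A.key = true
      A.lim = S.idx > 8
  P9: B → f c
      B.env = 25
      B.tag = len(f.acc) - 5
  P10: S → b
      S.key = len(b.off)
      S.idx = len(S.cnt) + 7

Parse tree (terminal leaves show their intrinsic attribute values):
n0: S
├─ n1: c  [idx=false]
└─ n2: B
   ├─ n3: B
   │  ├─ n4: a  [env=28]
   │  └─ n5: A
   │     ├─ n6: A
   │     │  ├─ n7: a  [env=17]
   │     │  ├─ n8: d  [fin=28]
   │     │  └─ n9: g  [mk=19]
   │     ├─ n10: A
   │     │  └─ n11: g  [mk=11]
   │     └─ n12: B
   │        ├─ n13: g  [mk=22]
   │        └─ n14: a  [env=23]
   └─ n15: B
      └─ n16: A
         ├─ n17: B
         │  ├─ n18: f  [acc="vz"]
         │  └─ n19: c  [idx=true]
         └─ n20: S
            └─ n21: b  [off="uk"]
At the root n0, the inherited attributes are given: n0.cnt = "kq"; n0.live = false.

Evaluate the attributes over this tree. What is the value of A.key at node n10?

1. n0.cnt = "kq"  [given at root]
2. n0.live = false  [given at root]
3. n1.idx = false  [terminal]
4. n4.env = 28  [terminal]
5. n5.acc = 22  [a.env - 6]
6. n6.acc = 16  [16]
7. n7.env = 17  [terminal]
8. n8.fin = 28  [terminal]
9. n9.mk = 19  [terminal]
10. n6.key = true  [A.acc > 15]
11. n6.lim = true  [d.fin > 27]
12. n10.acc = 27  [A₀.acc + 5]
13. n11.mk = 11  [terminal]
14. n10.key = false  [A.acc == g.mk]
15. n10.lim = true  [g.mk > 10]
16. n13.mk = 22  [terminal]
17. n14.env = 23  [terminal]
18. n12.env = 21  [a.env + g.mk - 24]
19. n12.tag = 27  [a.env + 4]
20. n5.key = true  [A₁.lim == true]
21. n5.lim = false  [B.env > 21]
22. n3.env = -6  [-6]
23. n3.tag = -2  [a.env - 30]
24. n16.acc = 7  [7]
25. n18.acc = "vz"  [terminal]
26. n19.idx = true  [terminal]
27. n17.env = 25  [25]
28. n17.tag = -3  [len(f.acc) - 5]
29. n20.cnt = "rq"  ["rq"]
30. n20.live = false  [B.tag > -3]
31. n21.off = "uk"  [terminal]
32. n20.key = 2  [len(b.off)]
33. n20.idx = 9  [len(S.cnt) + 7]
34. n16.key = true  [true]
35. n16.lim = true  [S.idx > 8]
36. n15.env = 2  [2]
37. n15.tag = -6  [-6]
38. n2.env = 8  [8]
39. n2.tag = 30  [30]
40. n0.key = 1  [B.env + B.tag - 37]
41. n0.idx = 23  [len(S.cnt) + 21]

false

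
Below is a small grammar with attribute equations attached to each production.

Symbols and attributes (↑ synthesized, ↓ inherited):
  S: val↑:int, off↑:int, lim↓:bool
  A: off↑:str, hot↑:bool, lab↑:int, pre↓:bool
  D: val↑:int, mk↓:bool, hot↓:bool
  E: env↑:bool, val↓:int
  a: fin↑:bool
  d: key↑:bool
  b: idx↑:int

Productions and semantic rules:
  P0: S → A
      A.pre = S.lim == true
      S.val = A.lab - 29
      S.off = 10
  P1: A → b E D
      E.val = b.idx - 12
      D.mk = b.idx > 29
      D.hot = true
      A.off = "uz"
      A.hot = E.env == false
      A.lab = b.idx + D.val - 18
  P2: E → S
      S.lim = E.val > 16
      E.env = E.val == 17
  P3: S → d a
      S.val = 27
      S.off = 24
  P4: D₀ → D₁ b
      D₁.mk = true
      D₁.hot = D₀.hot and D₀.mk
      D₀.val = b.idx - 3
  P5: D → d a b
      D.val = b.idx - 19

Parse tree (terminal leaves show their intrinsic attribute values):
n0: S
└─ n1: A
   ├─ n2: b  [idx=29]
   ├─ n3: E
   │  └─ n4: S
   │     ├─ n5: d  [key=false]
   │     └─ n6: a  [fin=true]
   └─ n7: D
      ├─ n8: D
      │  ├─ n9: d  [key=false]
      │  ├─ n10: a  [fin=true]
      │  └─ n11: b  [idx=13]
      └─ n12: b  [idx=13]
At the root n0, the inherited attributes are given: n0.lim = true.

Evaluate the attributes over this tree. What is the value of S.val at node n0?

1. n0.lim = true  [given at root]
2. n1.pre = true  [S.lim == true]
3. n2.idx = 29  [terminal]
4. n3.val = 17  [b.idx - 12]
5. n4.lim = true  [E.val > 16]
6. n5.key = false  [terminal]
7. n6.fin = true  [terminal]
8. n4.val = 27  [27]
9. n4.off = 24  [24]
10. n3.env = true  [E.val == 17]
11. n7.mk = false  [b.idx > 29]
12. n7.hot = true  [true]
13. n8.mk = true  [true]
14. n8.hot = false  [D₀.hot and D₀.mk]
15. n9.key = false  [terminal]
16. n10.fin = true  [terminal]
17. n11.idx = 13  [terminal]
18. n8.val = -6  [b.idx - 19]
19. n12.idx = 13  [terminal]
20. n7.val = 10  [b.idx - 3]
21. n1.off = "uz"  ["uz"]
22. n1.hot = false  [E.env == false]
23. n1.lab = 21  [b.idx + D.val - 18]
24. n0.val = -8  [A.lab - 29]
25. n0.off = 10  [10]

-8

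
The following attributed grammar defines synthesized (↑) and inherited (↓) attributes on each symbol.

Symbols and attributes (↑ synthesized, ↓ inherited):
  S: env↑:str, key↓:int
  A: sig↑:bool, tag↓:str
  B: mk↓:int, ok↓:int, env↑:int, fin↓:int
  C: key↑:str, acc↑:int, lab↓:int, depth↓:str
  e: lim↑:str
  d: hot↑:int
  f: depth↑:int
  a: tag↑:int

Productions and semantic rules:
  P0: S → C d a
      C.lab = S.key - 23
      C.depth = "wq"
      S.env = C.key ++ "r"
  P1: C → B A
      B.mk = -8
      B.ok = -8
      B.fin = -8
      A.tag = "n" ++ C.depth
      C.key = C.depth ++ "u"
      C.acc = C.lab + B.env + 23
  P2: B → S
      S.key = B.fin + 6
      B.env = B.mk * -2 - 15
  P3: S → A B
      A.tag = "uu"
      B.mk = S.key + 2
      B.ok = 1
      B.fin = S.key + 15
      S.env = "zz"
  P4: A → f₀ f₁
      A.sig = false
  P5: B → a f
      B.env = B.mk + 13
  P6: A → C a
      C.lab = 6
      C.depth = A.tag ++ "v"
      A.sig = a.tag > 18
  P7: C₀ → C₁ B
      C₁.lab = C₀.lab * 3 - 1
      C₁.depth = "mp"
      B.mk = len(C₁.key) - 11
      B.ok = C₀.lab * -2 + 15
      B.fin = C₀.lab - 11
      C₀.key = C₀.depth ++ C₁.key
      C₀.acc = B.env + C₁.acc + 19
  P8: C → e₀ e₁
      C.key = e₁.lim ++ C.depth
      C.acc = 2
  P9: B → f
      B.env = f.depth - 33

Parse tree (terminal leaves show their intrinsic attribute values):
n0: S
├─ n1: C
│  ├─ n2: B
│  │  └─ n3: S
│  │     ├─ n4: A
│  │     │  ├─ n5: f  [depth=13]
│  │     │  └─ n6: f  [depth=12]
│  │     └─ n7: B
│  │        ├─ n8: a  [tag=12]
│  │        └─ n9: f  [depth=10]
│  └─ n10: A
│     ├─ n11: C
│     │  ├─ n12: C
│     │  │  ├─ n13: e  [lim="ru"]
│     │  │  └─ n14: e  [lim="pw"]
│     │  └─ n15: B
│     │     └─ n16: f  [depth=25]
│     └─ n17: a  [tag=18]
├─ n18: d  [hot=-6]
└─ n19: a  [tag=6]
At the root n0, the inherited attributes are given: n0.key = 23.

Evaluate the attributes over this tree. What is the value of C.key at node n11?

"nwqvpwmp"

1. n0.key = 23  [given at root]
2. n1.lab = 0  [S.key - 23]
3. n1.depth = "wq"  ["wq"]
4. n2.mk = -8  [-8]
5. n2.ok = -8  [-8]
6. n2.fin = -8  [-8]
7. n3.key = -2  [B.fin + 6]
8. n4.tag = "uu"  ["uu"]
9. n5.depth = 13  [terminal]
10. n6.depth = 12  [terminal]
11. n4.sig = false  [false]
12. n7.mk = 0  [S.key + 2]
13. n7.ok = 1  [1]
14. n7.fin = 13  [S.key + 15]
15. n8.tag = 12  [terminal]
16. n9.depth = 10  [terminal]
17. n7.env = 13  [B.mk + 13]
18. n3.env = "zz"  ["zz"]
19. n2.env = 1  [B.mk * -2 - 15]
20. n10.tag = "nwq"  ["n" ++ C.depth]
21. n11.lab = 6  [6]
22. n11.depth = "nwqv"  [A.tag ++ "v"]
23. n12.lab = 17  [C₀.lab * 3 - 1]
24. n12.depth = "mp"  ["mp"]
25. n13.lim = "ru"  [terminal]
26. n14.lim = "pw"  [terminal]
27. n12.key = "pwmp"  [e₁.lim ++ C.depth]
28. n12.acc = 2  [2]
29. n15.mk = -7  [len(C₁.key) - 11]
30. n15.ok = 3  [C₀.lab * -2 + 15]
31. n15.fin = -5  [C₀.lab - 11]
32. n16.depth = 25  [terminal]
33. n15.env = -8  [f.depth - 33]
34. n11.key = "nwqvpwmp"  [C₀.depth ++ C₁.key]
35. n11.acc = 13  [B.env + C₁.acc + 19]
36. n17.tag = 18  [terminal]
37. n10.sig = false  [a.tag > 18]
38. n1.key = "wqu"  [C.depth ++ "u"]
39. n1.acc = 24  [C.lab + B.env + 23]
40. n18.hot = -6  [terminal]
41. n19.tag = 6  [terminal]
42. n0.env = "wqur"  [C.key ++ "r"]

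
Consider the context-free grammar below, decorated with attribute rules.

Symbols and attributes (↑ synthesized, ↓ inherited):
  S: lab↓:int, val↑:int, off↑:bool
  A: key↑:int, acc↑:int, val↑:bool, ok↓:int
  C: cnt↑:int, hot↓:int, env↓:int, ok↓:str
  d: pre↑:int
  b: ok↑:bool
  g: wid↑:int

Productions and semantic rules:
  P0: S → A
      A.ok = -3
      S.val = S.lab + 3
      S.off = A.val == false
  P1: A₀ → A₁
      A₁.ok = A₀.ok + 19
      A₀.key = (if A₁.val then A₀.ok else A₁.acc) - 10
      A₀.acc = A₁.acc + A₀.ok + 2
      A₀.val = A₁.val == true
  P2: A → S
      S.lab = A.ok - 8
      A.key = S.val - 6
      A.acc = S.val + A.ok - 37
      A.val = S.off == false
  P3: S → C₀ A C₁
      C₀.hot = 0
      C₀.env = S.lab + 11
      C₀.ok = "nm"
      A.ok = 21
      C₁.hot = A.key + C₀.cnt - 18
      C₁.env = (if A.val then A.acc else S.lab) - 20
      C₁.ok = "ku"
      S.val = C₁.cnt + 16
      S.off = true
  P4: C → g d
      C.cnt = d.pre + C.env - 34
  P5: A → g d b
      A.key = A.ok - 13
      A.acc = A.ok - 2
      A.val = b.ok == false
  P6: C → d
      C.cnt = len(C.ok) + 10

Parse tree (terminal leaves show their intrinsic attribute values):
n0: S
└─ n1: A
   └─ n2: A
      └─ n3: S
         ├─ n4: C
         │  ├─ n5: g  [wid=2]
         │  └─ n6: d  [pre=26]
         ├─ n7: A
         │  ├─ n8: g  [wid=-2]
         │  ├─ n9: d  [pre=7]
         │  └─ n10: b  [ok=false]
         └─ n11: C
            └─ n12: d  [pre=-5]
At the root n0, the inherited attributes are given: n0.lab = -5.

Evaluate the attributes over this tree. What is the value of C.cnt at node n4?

1. n0.lab = -5  [given at root]
2. n1.ok = -3  [-3]
3. n2.ok = 16  [A₀.ok + 19]
4. n3.lab = 8  [A.ok - 8]
5. n4.hot = 0  [0]
6. n4.env = 19  [S.lab + 11]
7. n4.ok = "nm"  ["nm"]
8. n5.wid = 2  [terminal]
9. n6.pre = 26  [terminal]
10. n4.cnt = 11  [d.pre + C.env - 34]
11. n7.ok = 21  [21]
12. n8.wid = -2  [terminal]
13. n9.pre = 7  [terminal]
14. n10.ok = false  [terminal]
15. n7.key = 8  [A.ok - 13]
16. n7.acc = 19  [A.ok - 2]
17. n7.val = true  [b.ok == false]
18. n11.hot = 1  [A.key + C₀.cnt - 18]
19. n11.env = -1  [(if A.val then A.acc else S.lab) - 20]
20. n11.ok = "ku"  ["ku"]
21. n12.pre = -5  [terminal]
22. n11.cnt = 12  [len(C.ok) + 10]
23. n3.val = 28  [C₁.cnt + 16]
24. n3.off = true  [true]
25. n2.key = 22  [S.val - 6]
26. n2.acc = 7  [S.val + A.ok - 37]
27. n2.val = false  [S.off == false]
28. n1.key = -3  [(if A₁.val then A₀.ok else A₁.acc) - 10]
29. n1.acc = 6  [A₁.acc + A₀.ok + 2]
30. n1.val = false  [A₁.val == true]
31. n0.val = -2  [S.lab + 3]
32. n0.off = true  [A.val == false]

11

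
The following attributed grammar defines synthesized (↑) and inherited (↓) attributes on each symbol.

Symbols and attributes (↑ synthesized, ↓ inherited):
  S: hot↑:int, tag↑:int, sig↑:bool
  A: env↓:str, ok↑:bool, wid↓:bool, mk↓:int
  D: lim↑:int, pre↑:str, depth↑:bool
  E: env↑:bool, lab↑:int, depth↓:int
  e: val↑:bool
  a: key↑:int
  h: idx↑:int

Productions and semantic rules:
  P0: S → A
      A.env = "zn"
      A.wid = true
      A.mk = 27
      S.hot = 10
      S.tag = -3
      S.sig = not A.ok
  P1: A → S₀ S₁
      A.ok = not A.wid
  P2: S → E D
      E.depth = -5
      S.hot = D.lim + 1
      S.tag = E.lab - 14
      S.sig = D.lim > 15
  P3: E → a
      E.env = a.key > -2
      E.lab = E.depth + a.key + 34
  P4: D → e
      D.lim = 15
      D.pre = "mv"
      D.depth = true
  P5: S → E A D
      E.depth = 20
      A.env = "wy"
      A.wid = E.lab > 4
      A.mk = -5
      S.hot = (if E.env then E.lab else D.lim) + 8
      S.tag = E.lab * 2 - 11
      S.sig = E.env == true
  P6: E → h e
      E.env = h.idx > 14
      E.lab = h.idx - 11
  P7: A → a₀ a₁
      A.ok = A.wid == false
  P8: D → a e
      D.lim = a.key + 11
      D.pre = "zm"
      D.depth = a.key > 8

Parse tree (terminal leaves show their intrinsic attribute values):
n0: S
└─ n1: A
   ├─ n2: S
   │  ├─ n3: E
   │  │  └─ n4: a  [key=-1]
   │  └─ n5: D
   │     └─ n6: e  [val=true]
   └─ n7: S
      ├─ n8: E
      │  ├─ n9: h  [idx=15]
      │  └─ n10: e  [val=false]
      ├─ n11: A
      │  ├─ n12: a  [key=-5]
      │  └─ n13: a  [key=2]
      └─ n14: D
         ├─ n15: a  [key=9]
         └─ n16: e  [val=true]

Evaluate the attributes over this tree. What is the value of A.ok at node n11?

1. n1.env = "zn"  ["zn"]
2. n1.wid = true  [true]
3. n1.mk = 27  [27]
4. n3.depth = -5  [-5]
5. n4.key = -1  [terminal]
6. n3.env = true  [a.key > -2]
7. n3.lab = 28  [E.depth + a.key + 34]
8. n6.val = true  [terminal]
9. n5.lim = 15  [15]
10. n5.pre = "mv"  ["mv"]
11. n5.depth = true  [true]
12. n2.hot = 16  [D.lim + 1]
13. n2.tag = 14  [E.lab - 14]
14. n2.sig = false  [D.lim > 15]
15. n8.depth = 20  [20]
16. n9.idx = 15  [terminal]
17. n10.val = false  [terminal]
18. n8.env = true  [h.idx > 14]
19. n8.lab = 4  [h.idx - 11]
20. n11.env = "wy"  ["wy"]
21. n11.wid = false  [E.lab > 4]
22. n11.mk = -5  [-5]
23. n12.key = -5  [terminal]
24. n13.key = 2  [terminal]
25. n11.ok = true  [A.wid == false]
26. n15.key = 9  [terminal]
27. n16.val = true  [terminal]
28. n14.lim = 20  [a.key + 11]
29. n14.pre = "zm"  ["zm"]
30. n14.depth = true  [a.key > 8]
31. n7.hot = 12  [(if E.env then E.lab else D.lim) + 8]
32. n7.tag = -3  [E.lab * 2 - 11]
33. n7.sig = true  [E.env == true]
34. n1.ok = false  [not A.wid]
35. n0.hot = 10  [10]
36. n0.tag = -3  [-3]
37. n0.sig = true  [not A.ok]

true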